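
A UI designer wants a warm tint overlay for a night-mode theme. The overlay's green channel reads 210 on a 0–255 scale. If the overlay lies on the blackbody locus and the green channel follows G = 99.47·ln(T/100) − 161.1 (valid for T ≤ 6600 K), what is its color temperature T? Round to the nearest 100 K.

ln t = (210 + 161.1) / 99.47 = 3.7308.
t = e^3.7308 = 41.711.
T = 100·t = 4171 K → 4200 K to the nearest 100 K.

4200 K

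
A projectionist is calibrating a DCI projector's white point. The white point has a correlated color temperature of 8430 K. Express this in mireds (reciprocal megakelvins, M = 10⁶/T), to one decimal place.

118.6 mireds

M = 10⁶ / 8430 = 118.624 → 118.6 mireds.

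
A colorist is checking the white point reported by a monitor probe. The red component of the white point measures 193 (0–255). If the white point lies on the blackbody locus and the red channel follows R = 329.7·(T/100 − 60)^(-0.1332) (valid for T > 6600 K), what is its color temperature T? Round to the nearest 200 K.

11600 K

(t − 60)^(-0.1332) = 193/329.7 = 0.58538.
t − 60 = 0.58538^(1/-0.1332) = 0.58538^(-7.508) = 55.713, so t = 115.713.
T = 100·t = 11571 K → 11600 K to the nearest 200 K.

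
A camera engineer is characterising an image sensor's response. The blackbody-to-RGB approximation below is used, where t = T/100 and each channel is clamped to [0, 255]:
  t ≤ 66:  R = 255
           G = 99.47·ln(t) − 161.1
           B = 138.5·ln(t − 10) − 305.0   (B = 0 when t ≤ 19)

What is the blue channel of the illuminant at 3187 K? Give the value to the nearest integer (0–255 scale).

t = 3187/100 = 31.87; the t ≤ 66 branch applies.
B = 138.5·ln(31.87 − 10) − 305.0 = 138.5·ln 21.87 − 305.0 = 138.5·3.0851 − 305.0 = 122.289.
Rounded: 122.

122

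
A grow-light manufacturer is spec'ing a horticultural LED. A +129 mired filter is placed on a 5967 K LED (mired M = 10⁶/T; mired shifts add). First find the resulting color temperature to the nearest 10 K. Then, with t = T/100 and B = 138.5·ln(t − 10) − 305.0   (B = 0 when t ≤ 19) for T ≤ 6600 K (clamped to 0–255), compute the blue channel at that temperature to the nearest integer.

133

M_in = 10⁶/5967 = 167.59; M_out = 167.59 + (+129) = 296.59.
T_out = 10⁶/296.59 = 3371.7 K → 3370 K; t = 33.7.
B = 138.5·ln(33.7 − 10) − 305.0 = 138.5·ln 23.7 − 305.0 = 138.5·3.1655 − 305.0 = 133.418.
Rounded: 133.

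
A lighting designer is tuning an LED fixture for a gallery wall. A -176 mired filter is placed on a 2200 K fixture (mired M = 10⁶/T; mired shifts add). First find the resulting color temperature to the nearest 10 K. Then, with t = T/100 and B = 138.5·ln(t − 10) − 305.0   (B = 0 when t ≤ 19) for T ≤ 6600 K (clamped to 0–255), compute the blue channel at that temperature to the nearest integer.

M_in = 10⁶/2200 = 454.55; M_out = 454.55 + (-176) = 278.55.
T_out = 10⁶/278.55 = 3590.1 K → 3590 K; t = 35.9.
B = 138.5·ln(35.9 − 10) − 305.0 = 138.5·ln 25.9 − 305.0 = 138.5·3.2542 − 305.0 = 145.713.
Rounded: 146.

146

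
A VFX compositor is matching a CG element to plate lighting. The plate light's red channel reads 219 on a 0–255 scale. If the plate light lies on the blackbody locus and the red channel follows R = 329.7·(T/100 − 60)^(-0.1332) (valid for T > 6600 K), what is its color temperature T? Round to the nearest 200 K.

(t − 60)^(-0.1332) = 219/329.7 = 0.66424.
t − 60 = 0.66424^(1/-0.1332) = 0.66424^(-7.508) = 21.572, so t = 81.572.
T = 100·t = 8157 K → 8200 K to the nearest 200 K.

8200 K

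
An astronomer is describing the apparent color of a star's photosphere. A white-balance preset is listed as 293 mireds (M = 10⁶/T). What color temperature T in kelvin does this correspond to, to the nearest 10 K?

T = 10⁶ / 293 = 3412.97 K → 3410 K.

3410 K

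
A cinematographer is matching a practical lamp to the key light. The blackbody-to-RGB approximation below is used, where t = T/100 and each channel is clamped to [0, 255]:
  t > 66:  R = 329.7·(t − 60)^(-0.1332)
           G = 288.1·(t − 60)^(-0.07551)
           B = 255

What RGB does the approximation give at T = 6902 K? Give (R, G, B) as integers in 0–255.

t = 6902/100 = 69.02; the t > 66 branch applies.
R = 329.7·(69.02 − 60)^(-0.1332) = 329.7·9.02^(-0.1332) = 329.7·0.74605 = 245.972.
G = 288.1·(69.02 − 60)^(-0.07551) = 288.1·9.02^(-0.07551) = 288.1·0.84698 = 244.014.
B = 255 by definition for t > 66.
Rounded: (246, 244, 255).

(246, 244, 255)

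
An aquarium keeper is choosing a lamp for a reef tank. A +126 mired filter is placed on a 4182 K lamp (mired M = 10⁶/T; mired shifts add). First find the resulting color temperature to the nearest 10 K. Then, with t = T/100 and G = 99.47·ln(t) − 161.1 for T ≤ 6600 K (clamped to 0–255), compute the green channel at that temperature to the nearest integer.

M_in = 10⁶/4182 = 239.12; M_out = 239.12 + (+126) = 365.12.
T_out = 10⁶/365.12 = 2738.8 K → 2740 K; t = 27.4.
G = 99.47·ln 27.4 − 161.1 = 99.47·3.3105 − 161.1 = 168.200.
Rounded: 168.

168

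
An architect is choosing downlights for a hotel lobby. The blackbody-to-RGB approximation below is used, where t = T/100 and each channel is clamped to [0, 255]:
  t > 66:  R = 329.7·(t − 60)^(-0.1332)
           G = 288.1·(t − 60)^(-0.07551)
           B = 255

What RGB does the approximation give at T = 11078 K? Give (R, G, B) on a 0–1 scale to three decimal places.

t = 11078/100 = 110.78; the t > 66 branch applies.
R = 329.7·(110.78 − 60)^(-0.1332) = 329.7·50.78^(-0.1332) = 329.7·0.59265 = 195.398.
G = 288.1·(110.78 − 60)^(-0.07551) = 288.1·50.78^(-0.07551) = 288.1·0.74337 = 214.164.
B = 255 by definition for t > 66.
Dividing each by 255: (0.7663, 0.8399, 1.0000) → (0.766, 0.840, 1.000).

(0.766, 0.840, 1.000)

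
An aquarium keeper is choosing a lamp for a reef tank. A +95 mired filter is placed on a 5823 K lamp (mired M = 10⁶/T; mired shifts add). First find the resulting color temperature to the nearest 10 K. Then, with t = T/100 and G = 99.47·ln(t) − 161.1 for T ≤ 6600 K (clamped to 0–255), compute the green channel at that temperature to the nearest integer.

M_in = 10⁶/5823 = 171.73; M_out = 171.73 + (+95) = 266.73.
T_out = 10⁶/266.73 = 3749.1 K → 3750 K; t = 37.5.
G = 99.47·ln 37.5 − 161.1 = 99.47·3.6243 − 161.1 = 199.413.
Rounded: 199.

199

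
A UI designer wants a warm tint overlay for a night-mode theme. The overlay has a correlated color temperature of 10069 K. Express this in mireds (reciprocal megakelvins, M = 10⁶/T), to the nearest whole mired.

99 mireds

M = 10⁶ / 10069 = 99.315 → 99 mireds.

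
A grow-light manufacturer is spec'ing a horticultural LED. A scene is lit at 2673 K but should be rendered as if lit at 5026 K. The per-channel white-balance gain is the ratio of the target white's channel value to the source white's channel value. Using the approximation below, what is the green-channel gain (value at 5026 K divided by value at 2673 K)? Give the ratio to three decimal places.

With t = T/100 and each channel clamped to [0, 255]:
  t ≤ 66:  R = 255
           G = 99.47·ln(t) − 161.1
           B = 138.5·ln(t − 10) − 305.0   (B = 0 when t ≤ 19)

At 2673 K (t = 26.73):
  G = 99.47·ln 26.73 − 161.1 = 99.47·3.2858 − 161.1 = 165.737.
At 5026 K (t = 50.26):
  G = 99.47·ln 50.26 − 161.1 = 99.47·3.9172 − 161.1 = 228.545.
Gain = 228.545 / 165.737 = 1.3790 → 1.379.

1.379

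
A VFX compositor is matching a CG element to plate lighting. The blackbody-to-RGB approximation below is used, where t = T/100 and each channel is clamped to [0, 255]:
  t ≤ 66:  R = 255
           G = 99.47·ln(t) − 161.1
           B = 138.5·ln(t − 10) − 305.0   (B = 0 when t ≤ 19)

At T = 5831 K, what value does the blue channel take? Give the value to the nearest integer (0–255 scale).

t = 5831/100 = 58.31; the t ≤ 66 branch applies.
B = 138.5·ln(58.31 − 10) − 305.0 = 138.5·ln 48.31 − 305.0 = 138.5·3.8776 − 305.0 = 232.053.
Rounded: 232.

232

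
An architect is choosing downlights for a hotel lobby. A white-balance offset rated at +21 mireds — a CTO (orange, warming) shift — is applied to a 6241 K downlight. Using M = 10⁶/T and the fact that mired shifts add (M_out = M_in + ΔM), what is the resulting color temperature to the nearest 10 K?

5520 K

M_in = 10⁶/6241 = 160.23 mireds.
M_out = 160.23 + (+21) = 181.23 mireds.
T_out = 10⁶/181.23 = 5517.8 K → 5520 K.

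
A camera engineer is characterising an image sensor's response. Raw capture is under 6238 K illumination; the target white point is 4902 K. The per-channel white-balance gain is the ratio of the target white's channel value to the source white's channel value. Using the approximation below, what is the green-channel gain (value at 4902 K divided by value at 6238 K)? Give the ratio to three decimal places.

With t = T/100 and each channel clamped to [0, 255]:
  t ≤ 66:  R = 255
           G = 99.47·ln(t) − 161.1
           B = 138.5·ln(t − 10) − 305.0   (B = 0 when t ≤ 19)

0.904

At 6238 K (t = 62.38):
  G = 99.47·ln 62.38 − 161.1 = 99.47·4.1332 − 161.1 = 250.034.
At 4902 K (t = 49.02):
  G = 99.47·ln 49.02 − 161.1 = 99.47·3.8922 − 161.1 = 226.060.
Gain = 226.060 / 250.034 = 0.9041 → 0.904.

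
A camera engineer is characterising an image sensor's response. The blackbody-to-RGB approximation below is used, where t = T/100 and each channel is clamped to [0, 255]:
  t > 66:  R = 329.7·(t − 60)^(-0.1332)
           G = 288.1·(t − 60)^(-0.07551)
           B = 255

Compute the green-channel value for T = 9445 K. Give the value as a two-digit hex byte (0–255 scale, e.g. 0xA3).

0xDD

t = 9445/100 = 94.45; the t > 66 branch applies.
G = 288.1·(94.45 − 60)^(-0.07551) = 288.1·34.45^(-0.07551) = 288.1·0.76547 = 220.531.
Rounded: 221; in hex, 0xDD.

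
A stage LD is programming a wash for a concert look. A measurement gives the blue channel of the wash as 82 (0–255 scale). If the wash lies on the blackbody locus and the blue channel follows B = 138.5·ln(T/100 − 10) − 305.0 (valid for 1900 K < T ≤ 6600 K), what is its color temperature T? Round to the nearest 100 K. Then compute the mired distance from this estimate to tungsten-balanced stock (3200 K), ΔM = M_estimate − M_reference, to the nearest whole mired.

ln(t − 10) = (82 + 305.0) / 138.5 = 2.7942.
t − 10 = e^2.7942 = 16.350, so t = 26.350.
T = 100·t = 2635 K → 2600 K to the nearest 100 K.
M_estimate = 10⁶/2600 = 384.62; M_reference = 10⁶/3200 = 312.50.
ΔM = 384.62 − 312.50 = 72.12 → +72 mireds.

+72 mireds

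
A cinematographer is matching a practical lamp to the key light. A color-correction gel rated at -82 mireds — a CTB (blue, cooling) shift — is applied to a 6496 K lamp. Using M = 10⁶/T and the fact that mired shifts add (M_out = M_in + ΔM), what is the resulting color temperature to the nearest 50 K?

M_in = 10⁶/6496 = 153.94 mireds.
M_out = 153.94 + (-82) = 71.94 mireds.
T_out = 10⁶/71.94 = 13900.3 K → 13900 K.

13900 K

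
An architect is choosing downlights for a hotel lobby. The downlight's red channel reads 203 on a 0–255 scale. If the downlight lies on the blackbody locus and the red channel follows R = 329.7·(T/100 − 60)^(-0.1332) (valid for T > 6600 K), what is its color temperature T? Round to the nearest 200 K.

(t − 60)^(-0.1332) = 203/329.7 = 0.61571.
t − 60 = 0.61571^(1/-0.1332) = 0.61571^(-7.508) = 38.129, so t = 98.129.
T = 100·t = 9813 K → 9800 K to the nearest 200 K.

9800 K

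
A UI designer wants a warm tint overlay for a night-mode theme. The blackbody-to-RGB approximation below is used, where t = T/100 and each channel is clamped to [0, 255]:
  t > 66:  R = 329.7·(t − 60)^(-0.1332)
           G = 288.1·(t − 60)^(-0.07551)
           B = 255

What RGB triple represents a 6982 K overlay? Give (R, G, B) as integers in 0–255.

t = 6982/100 = 69.82; the t > 66 branch applies.
R = 329.7·(69.82 − 60)^(-0.1332) = 329.7·9.82^(-0.1332) = 329.7·0.73765 = 243.203.
G = 288.1·(69.82 − 60)^(-0.07551) = 288.1·9.82^(-0.07551) = 288.1·0.84156 = 242.454.
B = 255 by definition for t > 66.
Rounded: (243, 242, 255).

(243, 242, 255)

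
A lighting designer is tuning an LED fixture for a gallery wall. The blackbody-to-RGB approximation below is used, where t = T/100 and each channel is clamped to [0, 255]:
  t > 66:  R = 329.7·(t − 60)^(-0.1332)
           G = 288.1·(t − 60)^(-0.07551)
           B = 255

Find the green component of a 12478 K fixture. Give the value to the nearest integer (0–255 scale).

t = 12478/100 = 124.78; the t > 66 branch applies.
G = 288.1·(124.78 − 60)^(-0.07551) = 288.1·64.78^(-0.07551) = 288.1·0.72982 = 210.262.
Rounded: 210.

210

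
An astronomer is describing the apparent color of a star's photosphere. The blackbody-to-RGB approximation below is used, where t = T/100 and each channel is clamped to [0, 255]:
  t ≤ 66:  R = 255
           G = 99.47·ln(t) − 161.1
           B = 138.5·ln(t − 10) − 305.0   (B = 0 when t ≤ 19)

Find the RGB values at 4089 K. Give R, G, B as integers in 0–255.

t = 4089/100 = 40.89; the t ≤ 66 branch applies.
R = 255 by definition for t ≤ 66.
G = 99.47·ln 40.89 − 161.1 = 99.47·3.7109 − 161.1 = 208.022.
B = 138.5·ln(40.89 − 10) − 305.0 = 138.5·ln 30.89 − 305.0 = 138.5·3.4304 − 305.0 = 170.115.
Rounded: (255, 208, 170).

R=255, G=208, B=170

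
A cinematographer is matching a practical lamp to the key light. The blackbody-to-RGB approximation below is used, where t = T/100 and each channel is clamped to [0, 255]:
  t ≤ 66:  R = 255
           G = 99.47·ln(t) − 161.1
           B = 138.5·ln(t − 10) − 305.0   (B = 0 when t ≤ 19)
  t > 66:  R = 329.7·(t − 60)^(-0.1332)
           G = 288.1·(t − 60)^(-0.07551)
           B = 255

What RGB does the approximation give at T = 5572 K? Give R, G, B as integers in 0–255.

R=255, G=239, B=224

t = 5572/100 = 55.72; the t ≤ 66 branch applies.
R = 255 by definition for t ≤ 66.
G = 99.47·ln 55.72 − 161.1 = 99.47·4.0203 − 161.1 = 238.803.
B = 138.5·ln(55.72 − 10) − 305.0 = 138.5·ln 45.72 − 305.0 = 138.5·3.8225 − 305.0 = 224.421.
Rounded: (255, 239, 224).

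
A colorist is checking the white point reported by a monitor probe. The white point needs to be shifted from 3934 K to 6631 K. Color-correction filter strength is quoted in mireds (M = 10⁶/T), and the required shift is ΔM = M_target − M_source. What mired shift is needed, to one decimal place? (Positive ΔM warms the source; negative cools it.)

M_source = 10⁶/3934 = 254.194; M_target = 10⁶/6631 = 150.807.
ΔM = 150.807 − 254.194 = -103.387 → -103.4 mireds, a cooling shift.

-103.4 mireds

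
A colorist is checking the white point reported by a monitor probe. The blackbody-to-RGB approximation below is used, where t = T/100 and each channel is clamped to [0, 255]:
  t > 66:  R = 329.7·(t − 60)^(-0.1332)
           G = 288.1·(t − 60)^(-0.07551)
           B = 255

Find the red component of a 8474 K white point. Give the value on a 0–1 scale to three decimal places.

t = 8474/100 = 84.74; the t > 66 branch applies.
R = 329.7·(84.74 − 60)^(-0.1332) = 329.7·24.74^(-0.1332) = 329.7·0.65223 = 215.039.
On a 0–1 scale: 215.039/255 = 0.8433 → 0.843.

0.843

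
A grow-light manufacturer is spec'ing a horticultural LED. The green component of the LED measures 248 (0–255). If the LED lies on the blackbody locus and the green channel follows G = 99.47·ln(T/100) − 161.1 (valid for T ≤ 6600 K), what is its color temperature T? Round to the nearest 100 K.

6100 K

ln t = (248 + 161.1) / 99.47 = 4.1128.
t = e^4.1128 = 61.117.
T = 100·t = 6112 K → 6100 K to the nearest 100 K.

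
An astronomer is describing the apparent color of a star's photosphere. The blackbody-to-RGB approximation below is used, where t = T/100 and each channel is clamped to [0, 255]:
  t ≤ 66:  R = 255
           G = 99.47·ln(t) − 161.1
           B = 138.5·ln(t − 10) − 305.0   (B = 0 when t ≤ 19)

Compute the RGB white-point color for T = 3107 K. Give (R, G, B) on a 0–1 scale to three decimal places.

t = 3107/100 = 31.07; the t ≤ 66 branch applies.
R = 255 by definition for t ≤ 66.
G = 99.47·ln 31.07 − 161.1 = 99.47·3.4362 − 161.1 = 180.703.
B = 138.5·ln(31.07 − 10) − 305.0 = 138.5·ln 21.07 − 305.0 = 138.5·3.0479 − 305.0 = 117.127.
Dividing each by 255: (1.0000, 0.7086, 0.4593) → (1.000, 0.709, 0.459).

(1.000, 0.709, 0.459)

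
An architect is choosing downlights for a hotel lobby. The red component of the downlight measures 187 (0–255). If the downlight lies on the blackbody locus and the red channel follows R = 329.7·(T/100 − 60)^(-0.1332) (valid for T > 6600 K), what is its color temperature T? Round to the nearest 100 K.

(t − 60)^(-0.1332) = 187/329.7 = 0.56718.
t − 60 = 0.56718^(1/-0.1332) = 0.56718^(-7.508) = 70.620, so t = 130.620.
T = 100·t = 13062 K → 13100 K to the nearest 100 K.

13100 K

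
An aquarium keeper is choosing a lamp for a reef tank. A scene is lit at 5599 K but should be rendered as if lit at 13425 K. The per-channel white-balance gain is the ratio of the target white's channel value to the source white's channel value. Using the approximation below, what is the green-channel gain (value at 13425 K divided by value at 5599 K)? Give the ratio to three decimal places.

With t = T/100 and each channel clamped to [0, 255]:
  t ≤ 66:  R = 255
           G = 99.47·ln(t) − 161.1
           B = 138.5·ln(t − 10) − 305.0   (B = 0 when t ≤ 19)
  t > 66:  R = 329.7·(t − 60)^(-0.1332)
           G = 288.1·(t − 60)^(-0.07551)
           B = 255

At 5599 K (t = 55.99):
  G = 99.47·ln 55.99 − 161.1 = 99.47·4.0252 − 161.1 = 239.284.
At 13425 K (t = 134.25):
  G = 288.1·(134.25 − 60)^(-0.07551) = 288.1·74.25^(-0.07551) = 288.1·0.72234 = 208.107.
Gain = 208.107 / 239.284 = 0.8697 → 0.870.

0.870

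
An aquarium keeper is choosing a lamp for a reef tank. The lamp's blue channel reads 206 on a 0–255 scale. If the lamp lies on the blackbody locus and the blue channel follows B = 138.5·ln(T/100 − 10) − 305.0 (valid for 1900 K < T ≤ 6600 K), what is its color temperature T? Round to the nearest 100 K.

5000 K

ln(t − 10) = (206 + 305.0) / 138.5 = 3.6895.
t − 10 = e^3.6895 = 40.026, so t = 50.026.
T = 100·t = 5003 K → 5000 K to the nearest 100 K.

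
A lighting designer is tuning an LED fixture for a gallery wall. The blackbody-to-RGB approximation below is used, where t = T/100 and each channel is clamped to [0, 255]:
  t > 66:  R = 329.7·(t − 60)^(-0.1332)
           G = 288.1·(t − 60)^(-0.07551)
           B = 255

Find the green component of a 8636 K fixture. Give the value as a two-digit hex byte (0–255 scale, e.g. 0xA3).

0xE1

t = 8636/100 = 86.36; the t > 66 branch applies.
G = 288.1·(86.36 − 60)^(-0.07551) = 288.1·26.36^(-0.07551) = 288.1·0.78110 = 225.034.
Rounded: 225; in hex, 0xE1.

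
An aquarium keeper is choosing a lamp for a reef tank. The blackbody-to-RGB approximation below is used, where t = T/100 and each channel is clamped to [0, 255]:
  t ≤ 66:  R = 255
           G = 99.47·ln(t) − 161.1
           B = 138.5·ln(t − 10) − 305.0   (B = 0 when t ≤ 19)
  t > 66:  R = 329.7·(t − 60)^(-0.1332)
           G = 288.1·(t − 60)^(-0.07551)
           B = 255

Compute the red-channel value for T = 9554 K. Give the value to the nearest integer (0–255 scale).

205

t = 9554/100 = 95.54; the t > 66 branch applies.
R = 329.7·(95.54 − 60)^(-0.1332) = 329.7·35.54^(-0.1332) = 329.7·0.62150 = 204.910.
Rounded: 205.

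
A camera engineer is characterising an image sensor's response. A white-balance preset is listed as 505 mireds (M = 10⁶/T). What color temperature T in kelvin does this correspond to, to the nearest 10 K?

1980 K

T = 10⁶ / 505 = 1980.20 K → 1980 K.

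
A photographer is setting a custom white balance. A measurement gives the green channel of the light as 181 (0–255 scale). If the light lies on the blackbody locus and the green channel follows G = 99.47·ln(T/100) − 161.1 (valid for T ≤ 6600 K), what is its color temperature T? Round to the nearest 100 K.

ln t = (181 + 161.1) / 99.47 = 3.4392.
t = e^3.4392 = 31.163.
T = 100·t = 3116 K → 3100 K to the nearest 100 K.

3100 K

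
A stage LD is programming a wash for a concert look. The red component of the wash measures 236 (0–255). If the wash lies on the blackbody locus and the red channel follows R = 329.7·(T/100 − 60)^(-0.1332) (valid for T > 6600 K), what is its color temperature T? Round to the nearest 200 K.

(t − 60)^(-0.1332) = 236/329.7 = 0.71580.
t − 60 = 0.71580^(1/-0.1332) = 0.71580^(-7.508) = 12.307, so t = 72.307.
T = 100·t = 7231 K → 7200 K to the nearest 200 K.

7200 K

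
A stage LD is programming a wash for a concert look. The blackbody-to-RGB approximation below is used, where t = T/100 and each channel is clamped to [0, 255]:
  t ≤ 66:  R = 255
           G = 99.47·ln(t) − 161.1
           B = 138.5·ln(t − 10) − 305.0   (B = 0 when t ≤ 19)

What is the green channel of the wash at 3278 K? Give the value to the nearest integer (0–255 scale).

186

t = 3278/100 = 32.78; the t ≤ 66 branch applies.
G = 99.47·ln 32.78 − 161.1 = 99.47·3.4898 − 161.1 = 186.032.
Rounded: 186.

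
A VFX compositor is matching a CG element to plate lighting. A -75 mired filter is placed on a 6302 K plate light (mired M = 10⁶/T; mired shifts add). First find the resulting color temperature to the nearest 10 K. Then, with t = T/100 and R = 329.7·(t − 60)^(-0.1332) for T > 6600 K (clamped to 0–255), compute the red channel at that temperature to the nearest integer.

M_in = 10⁶/6302 = 158.68; M_out = 158.68 + (-75) = 83.68.
T_out = 10⁶/83.68 = 11950.3 K → 11950 K; t = 119.5.
R = 329.7·(119.5 − 60)^(-0.1332) = 329.7·59.5^(-0.1332) = 329.7·0.58028 = 191.317.
Rounded: 191.

191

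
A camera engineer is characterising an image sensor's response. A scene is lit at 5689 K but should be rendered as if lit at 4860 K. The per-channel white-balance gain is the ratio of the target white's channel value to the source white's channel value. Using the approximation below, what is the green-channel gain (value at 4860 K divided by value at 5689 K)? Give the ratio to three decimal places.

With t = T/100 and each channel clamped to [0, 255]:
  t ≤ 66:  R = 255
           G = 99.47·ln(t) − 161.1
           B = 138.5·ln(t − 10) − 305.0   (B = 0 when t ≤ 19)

At 5689 K (t = 56.89):
  G = 99.47·ln 56.89 − 161.1 = 99.47·4.0411 − 161.1 = 240.870.
At 4860 K (t = 48.6):
  G = 99.47·ln 48.6 − 161.1 = 99.47·3.8836 − 161.1 = 225.204.
Gain = 225.204 / 240.870 = 0.9350 → 0.935.

0.935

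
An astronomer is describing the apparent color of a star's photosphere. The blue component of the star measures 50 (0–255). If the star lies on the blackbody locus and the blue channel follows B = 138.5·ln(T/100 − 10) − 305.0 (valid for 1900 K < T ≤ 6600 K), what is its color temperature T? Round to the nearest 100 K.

ln(t − 10) = (50 + 305.0) / 138.5 = 2.5632.
t − 10 = e^2.5632 = 12.977, so t = 22.977.
T = 100·t = 2298 K → 2300 K to the nearest 100 K.

2300 K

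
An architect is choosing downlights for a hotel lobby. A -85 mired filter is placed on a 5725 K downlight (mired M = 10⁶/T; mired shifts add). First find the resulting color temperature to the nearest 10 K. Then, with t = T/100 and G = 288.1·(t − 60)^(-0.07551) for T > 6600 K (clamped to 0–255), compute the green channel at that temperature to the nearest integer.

M_in = 10⁶/5725 = 174.67; M_out = 174.67 + (-85) = 89.67.
T_out = 10⁶/89.67 = 11151.7 K → 11150 K; t = 111.5.
G = 288.1·(111.5 − 60)^(-0.07551) = 288.1·51.5^(-0.07551) = 288.1·0.74258 = 213.936.
Rounded: 214.

214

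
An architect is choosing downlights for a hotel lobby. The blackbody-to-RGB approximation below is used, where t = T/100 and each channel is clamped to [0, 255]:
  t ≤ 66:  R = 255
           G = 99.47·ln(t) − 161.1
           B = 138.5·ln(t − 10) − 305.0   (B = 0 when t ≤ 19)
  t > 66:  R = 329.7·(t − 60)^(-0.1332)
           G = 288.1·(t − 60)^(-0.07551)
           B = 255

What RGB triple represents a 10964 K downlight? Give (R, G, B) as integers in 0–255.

(196, 215, 255)

t = 10964/100 = 109.64; the t > 66 branch applies.
R = 329.7·(109.64 − 60)^(-0.1332) = 329.7·49.64^(-0.1332) = 329.7·0.59445 = 195.990.
G = 288.1·(109.64 − 60)^(-0.07551) = 288.1·49.64^(-0.07551) = 288.1·0.74464 = 214.531.
B = 255 by definition for t > 66.
Rounded: (196, 215, 255).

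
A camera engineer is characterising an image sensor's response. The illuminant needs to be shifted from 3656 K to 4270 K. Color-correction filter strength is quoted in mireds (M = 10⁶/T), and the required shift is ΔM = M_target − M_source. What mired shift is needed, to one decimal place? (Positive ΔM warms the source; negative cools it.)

M_source = 10⁶/3656 = 273.523; M_target = 10⁶/4270 = 234.192.
ΔM = 234.192 − 273.523 = -39.331 → -39.3 mireds, a cooling shift.

-39.3 mireds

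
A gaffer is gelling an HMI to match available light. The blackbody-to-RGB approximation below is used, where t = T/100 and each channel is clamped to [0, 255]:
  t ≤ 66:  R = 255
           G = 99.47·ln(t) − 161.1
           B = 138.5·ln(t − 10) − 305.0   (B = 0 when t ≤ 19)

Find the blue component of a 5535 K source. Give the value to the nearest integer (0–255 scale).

223

t = 5535/100 = 55.35; the t ≤ 66 branch applies.
B = 138.5·ln(55.35 − 10) − 305.0 = 138.5·ln 45.35 − 305.0 = 138.5·3.8144 − 305.0 = 223.296.
Rounded: 223.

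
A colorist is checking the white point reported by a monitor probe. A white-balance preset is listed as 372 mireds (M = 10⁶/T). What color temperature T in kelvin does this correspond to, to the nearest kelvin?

T = 10⁶ / 372 = 2688.17 K → 2688 K.

2688 K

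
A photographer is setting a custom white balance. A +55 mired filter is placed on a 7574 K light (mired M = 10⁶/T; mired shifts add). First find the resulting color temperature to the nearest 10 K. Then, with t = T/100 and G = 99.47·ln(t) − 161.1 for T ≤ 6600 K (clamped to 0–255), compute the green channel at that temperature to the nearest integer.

235

M_in = 10⁶/7574 = 132.03; M_out = 132.03 + (+55) = 187.03.
T_out = 10⁶/187.03 = 5346.7 K → 5350 K; t = 53.5.
G = 99.47·ln 53.5 − 161.1 = 99.47·3.9797 − 161.1 = 234.759.
Rounded: 235.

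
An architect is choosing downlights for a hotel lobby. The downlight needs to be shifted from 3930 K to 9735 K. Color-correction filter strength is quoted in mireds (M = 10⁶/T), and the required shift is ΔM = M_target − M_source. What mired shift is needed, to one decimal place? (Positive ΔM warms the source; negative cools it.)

-151.7 mireds

M_source = 10⁶/3930 = 254.453; M_target = 10⁶/9735 = 102.722.
ΔM = 102.722 − 254.453 = -151.731 → -151.7 mireds, a cooling shift.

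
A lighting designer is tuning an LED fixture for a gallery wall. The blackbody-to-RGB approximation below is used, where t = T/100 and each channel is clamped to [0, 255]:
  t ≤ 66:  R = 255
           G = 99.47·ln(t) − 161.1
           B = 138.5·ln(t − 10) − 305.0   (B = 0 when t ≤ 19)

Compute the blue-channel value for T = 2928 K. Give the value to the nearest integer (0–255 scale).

105

t = 2928/100 = 29.28; the t ≤ 66 branch applies.
B = 138.5·ln(29.28 − 10) − 305.0 = 138.5·ln 19.28 − 305.0 = 138.5·2.9591 − 305.0 = 104.831.
Rounded: 105.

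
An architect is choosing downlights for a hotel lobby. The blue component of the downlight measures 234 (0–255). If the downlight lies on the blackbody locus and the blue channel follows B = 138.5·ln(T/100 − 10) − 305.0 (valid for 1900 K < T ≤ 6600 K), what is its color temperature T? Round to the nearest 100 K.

ln(t − 10) = (234 + 305.0) / 138.5 = 3.8917.
t − 10 = e^3.8917 = 48.994, so t = 58.994.
T = 100·t = 5899 K → 5900 K to the nearest 100 K.

5900 K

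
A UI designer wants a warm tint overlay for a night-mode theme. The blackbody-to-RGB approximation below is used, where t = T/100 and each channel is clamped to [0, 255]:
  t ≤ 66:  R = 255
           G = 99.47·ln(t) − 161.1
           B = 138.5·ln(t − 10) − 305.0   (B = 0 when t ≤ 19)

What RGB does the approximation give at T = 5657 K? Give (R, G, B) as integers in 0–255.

t = 5657/100 = 56.57; the t ≤ 66 branch applies.
R = 255 by definition for t ≤ 66.
G = 99.47·ln 56.57 − 161.1 = 99.47·4.0355 − 161.1 = 240.309.
B = 138.5·ln(56.57 − 10) − 305.0 = 138.5·ln 46.57 − 305.0 = 138.5·3.8410 − 305.0 = 226.972.
Rounded: (255, 240, 227).

(255, 240, 227)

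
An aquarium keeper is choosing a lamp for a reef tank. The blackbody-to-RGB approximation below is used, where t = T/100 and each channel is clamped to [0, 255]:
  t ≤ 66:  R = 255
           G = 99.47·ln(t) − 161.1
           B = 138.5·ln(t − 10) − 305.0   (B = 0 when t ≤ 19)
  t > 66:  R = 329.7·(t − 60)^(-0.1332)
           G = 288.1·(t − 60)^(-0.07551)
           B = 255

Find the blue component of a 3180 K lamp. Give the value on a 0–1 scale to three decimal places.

0.478

t = 3180/100 = 31.8; the t ≤ 66 branch applies.
B = 138.5·ln(31.8 − 10) − 305.0 = 138.5·ln 21.8 − 305.0 = 138.5·3.0819 − 305.0 = 121.845.
On a 0–1 scale: 121.845/255 = 0.4778 → 0.478.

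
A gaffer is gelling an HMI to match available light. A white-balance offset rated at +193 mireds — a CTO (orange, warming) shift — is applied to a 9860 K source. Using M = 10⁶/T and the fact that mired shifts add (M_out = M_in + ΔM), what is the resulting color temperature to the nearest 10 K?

3400 K

M_in = 10⁶/9860 = 101.42 mireds.
M_out = 101.42 + (+193) = 294.42 mireds.
T_out = 10⁶/294.42 = 3396.5 K → 3400 K.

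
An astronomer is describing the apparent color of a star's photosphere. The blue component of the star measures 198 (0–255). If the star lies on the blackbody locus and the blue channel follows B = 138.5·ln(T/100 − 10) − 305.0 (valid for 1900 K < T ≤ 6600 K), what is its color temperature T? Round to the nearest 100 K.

4800 K

ln(t − 10) = (198 + 305.0) / 138.5 = 3.6318.
t − 10 = e^3.6318 = 37.780, so t = 47.780.
T = 100·t = 4778 K → 4800 K to the nearest 100 K.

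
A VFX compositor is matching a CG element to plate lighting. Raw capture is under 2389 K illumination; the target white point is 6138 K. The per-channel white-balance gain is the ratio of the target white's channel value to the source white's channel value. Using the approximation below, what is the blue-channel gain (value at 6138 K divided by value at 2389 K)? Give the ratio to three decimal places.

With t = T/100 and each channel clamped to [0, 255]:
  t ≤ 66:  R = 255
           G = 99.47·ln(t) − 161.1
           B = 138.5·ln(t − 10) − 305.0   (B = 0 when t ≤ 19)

At 2389 K (t = 23.89):
  B = 138.5·ln(23.89 − 10) − 305.0 = 138.5·ln 13.89 − 305.0 = 138.5·2.6312 − 305.0 = 59.417.
At 6138 K (t = 61.38):
  B = 138.5·ln(61.38 − 10) − 305.0 = 138.5·ln 51.38 − 305.0 = 138.5·3.9392 − 305.0 = 240.586.
Gain = 240.586 / 59.417 = 4.0491 → 4.049.

4.049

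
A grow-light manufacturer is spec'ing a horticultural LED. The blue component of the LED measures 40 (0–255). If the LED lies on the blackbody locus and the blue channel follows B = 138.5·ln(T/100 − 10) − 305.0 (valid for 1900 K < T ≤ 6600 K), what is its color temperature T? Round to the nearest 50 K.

ln(t − 10) = (40 + 305.0) / 138.5 = 2.4910.
t − 10 = e^2.4910 = 12.073, so t = 22.073.
T = 100·t = 2207 K → 2200 K to the nearest 50 K.

2200 K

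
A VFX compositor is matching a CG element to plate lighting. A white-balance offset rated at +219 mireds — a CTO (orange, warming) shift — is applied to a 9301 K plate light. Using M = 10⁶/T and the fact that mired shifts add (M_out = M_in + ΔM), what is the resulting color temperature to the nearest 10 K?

M_in = 10⁶/9301 = 107.52 mireds.
M_out = 107.52 + (+219) = 326.52 mireds.
T_out = 10⁶/326.52 = 3062.6 K → 3060 K.

3060 K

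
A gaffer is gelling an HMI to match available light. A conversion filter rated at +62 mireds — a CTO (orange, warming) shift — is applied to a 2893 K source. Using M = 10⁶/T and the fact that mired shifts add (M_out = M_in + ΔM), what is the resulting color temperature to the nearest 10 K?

2450 K

M_in = 10⁶/2893 = 345.66 mireds.
M_out = 345.66 + (+62) = 407.66 mireds.
T_out = 10⁶/407.66 = 2453.0 K → 2450 K.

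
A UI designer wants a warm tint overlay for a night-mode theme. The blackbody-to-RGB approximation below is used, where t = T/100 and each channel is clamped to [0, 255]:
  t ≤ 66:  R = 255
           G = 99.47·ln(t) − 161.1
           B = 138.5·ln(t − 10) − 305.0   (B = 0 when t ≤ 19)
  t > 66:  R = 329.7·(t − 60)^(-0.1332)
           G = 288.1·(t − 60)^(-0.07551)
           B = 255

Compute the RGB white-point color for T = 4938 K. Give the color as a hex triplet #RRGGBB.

#FFE3CC

t = 4938/100 = 49.38; the t ≤ 66 branch applies.
R = 255 by definition for t ≤ 66.
G = 99.47·ln 49.38 − 161.1 = 99.47·3.8995 − 161.1 = 226.788.
B = 138.5·ln(49.38 − 10) − 305.0 = 138.5·ln 39.38 − 305.0 = 138.5·3.6733 − 305.0 = 203.746.
Rounded: (255, 227, 204).
In hex: #FFE3CC.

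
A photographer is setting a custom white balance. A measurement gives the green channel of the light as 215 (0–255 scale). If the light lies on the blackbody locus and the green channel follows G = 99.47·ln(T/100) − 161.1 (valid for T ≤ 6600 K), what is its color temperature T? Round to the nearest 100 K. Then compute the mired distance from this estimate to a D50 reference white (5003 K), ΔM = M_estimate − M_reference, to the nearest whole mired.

+27 mireds

ln t = (215 + 161.1) / 99.47 = 3.7810.
t = e^3.7810 = 43.862.
T = 100·t = 4386 K → 4400 K to the nearest 100 K.
M_estimate = 10⁶/4400 = 227.27; M_reference = 10⁶/5003 = 199.88.
ΔM = 227.27 − 199.88 = 27.39 → +27 mireds.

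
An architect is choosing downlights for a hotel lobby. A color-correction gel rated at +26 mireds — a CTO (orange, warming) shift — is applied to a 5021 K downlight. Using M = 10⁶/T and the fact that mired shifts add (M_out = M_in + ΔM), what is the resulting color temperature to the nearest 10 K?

M_in = 10⁶/5021 = 199.16 mireds.
M_out = 199.16 + (+26) = 225.16 mireds.
T_out = 10⁶/225.16 = 4441.2 K → 4440 K.

4440 K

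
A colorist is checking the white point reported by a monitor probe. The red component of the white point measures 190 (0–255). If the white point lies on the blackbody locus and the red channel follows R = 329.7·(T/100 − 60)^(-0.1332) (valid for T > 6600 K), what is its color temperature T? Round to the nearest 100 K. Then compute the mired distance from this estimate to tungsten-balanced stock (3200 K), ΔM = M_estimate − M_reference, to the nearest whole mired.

-231 mireds

(t − 60)^(-0.1332) = 190/329.7 = 0.57628.
t − 60 = 0.57628^(1/-0.1332) = 0.57628^(-7.508) = 62.667, so t = 122.667.
T = 100·t = 12267 K → 12300 K to the nearest 100 K.
M_estimate = 10⁶/12300 = 81.30; M_reference = 10⁶/3200 = 312.50.
ΔM = 81.30 − 312.50 = -231.20 → -231 mireds.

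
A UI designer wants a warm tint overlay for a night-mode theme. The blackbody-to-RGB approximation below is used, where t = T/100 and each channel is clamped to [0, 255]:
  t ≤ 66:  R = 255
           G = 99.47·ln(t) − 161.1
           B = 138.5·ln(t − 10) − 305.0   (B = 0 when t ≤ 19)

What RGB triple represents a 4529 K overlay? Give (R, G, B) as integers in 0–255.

t = 4529/100 = 45.29; the t ≤ 66 branch applies.
R = 255 by definition for t ≤ 66.
G = 99.47·ln 45.29 − 161.1 = 99.47·3.8131 − 161.1 = 218.188.
B = 138.5·ln(45.29 − 10) − 305.0 = 138.5·ln 35.29 − 305.0 = 138.5·3.5636 − 305.0 = 188.559.
Rounded: (255, 218, 189).

(255, 218, 189)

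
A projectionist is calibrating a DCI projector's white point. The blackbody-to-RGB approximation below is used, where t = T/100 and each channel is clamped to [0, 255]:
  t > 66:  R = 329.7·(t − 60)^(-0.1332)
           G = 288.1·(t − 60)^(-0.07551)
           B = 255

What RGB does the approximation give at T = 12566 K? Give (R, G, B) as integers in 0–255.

t = 12566/100 = 125.66; the t > 66 branch applies.
R = 329.7·(125.66 − 60)^(-0.1332) = 329.7·65.66^(-0.1332) = 329.7·0.57271 = 188.823.
G = 288.1·(125.66 − 60)^(-0.07551) = 288.1·65.66^(-0.07551) = 288.1·0.72908 = 210.048.
B = 255 by definition for t > 66.
Rounded: (189, 210, 255).

(189, 210, 255)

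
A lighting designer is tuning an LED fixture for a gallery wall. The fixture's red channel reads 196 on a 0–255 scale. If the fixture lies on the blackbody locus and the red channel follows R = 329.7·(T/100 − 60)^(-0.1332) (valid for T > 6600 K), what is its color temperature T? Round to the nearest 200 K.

(t − 60)^(-0.1332) = 196/329.7 = 0.59448.
t − 60 = 0.59448^(1/-0.1332) = 0.59448^(-7.508) = 49.621, so t = 109.621.
T = 100·t = 10962 K → 11000 K to the nearest 200 K.

11000 K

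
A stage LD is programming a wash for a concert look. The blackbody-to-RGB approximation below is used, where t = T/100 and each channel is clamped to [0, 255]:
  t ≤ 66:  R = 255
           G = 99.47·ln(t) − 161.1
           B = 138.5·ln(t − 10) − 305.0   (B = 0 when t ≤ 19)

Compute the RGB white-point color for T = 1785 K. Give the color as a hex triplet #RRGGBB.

t = 1785/100 = 17.85; the t ≤ 66 branch applies.
R = 255 by definition for t ≤ 66.
G = 99.47·ln 17.85 − 161.1 = 99.47·2.8820 − 161.1 = 125.573.
t = 17.85 ≤ 19, so B = 0.
Rounded: (255, 126, 0).
In hex: #FF7E00.

#FF7E00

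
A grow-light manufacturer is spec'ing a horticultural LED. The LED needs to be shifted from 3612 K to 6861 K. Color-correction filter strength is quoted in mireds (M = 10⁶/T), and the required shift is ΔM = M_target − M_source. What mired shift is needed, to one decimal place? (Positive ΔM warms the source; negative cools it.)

-131.1 mireds

M_source = 10⁶/3612 = 276.855; M_target = 10⁶/6861 = 145.751.
ΔM = 145.751 − 276.855 = -131.104 → -131.1 mireds, a cooling shift.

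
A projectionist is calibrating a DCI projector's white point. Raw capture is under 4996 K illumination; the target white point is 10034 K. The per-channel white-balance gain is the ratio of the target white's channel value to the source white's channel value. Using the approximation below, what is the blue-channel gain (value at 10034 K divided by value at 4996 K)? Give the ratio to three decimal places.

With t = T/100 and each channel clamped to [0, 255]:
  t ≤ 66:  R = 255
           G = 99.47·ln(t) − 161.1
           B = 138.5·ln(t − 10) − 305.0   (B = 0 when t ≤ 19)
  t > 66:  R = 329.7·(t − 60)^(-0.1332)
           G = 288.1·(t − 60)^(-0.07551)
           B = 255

At 4996 K (t = 49.96):
  B = 138.5·ln(49.96 − 10) − 305.0 = 138.5·ln 39.96 − 305.0 = 138.5·3.6879 − 305.0 = 205.771.
At 10034 K (t = 100.34):
  B = 255 by definition for t > 66.
Gain = 255.000 / 205.771 = 1.2392 → 1.239.

1.239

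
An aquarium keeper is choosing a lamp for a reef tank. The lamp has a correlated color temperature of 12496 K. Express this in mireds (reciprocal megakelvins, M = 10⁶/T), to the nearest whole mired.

M = 10⁶ / 12496 = 80.026 → 80 mireds.

80 mireds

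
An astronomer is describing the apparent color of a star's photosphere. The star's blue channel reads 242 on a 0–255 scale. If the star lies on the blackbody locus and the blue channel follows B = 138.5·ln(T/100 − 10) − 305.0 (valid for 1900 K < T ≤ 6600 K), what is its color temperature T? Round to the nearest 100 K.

6200 K

ln(t − 10) = (242 + 305.0) / 138.5 = 3.9495.
t − 10 = e^3.9495 = 51.907, so t = 61.907.
T = 100·t = 6191 K → 6200 K to the nearest 100 K.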